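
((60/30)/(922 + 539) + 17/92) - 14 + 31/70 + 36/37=-2158042963/174063540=-12.40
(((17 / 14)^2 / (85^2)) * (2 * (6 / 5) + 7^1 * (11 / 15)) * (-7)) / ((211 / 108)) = -1017 / 184625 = -0.01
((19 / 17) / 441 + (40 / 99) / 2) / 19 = 5623 / 522291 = 0.01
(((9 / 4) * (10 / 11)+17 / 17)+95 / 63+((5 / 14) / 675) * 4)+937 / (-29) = -16733669 / 602910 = -27.75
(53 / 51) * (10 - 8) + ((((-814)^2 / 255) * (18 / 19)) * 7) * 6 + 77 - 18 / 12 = 1002596887 / 9690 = 103467.17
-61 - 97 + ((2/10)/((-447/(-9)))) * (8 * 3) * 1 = -157.90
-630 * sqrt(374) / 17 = -716.68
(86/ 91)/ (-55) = -86/ 5005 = -0.02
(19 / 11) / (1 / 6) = 114 / 11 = 10.36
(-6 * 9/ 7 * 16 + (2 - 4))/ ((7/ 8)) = -7024/ 49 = -143.35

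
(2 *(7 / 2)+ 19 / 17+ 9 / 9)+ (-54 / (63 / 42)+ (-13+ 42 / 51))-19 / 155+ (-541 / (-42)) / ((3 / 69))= 28451099 / 110670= 257.08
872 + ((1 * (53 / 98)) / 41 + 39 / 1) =3660451 / 4018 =911.01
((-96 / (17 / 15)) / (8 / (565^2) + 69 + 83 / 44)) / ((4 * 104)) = -0.00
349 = 349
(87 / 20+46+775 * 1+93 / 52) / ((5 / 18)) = 967752 / 325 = 2977.70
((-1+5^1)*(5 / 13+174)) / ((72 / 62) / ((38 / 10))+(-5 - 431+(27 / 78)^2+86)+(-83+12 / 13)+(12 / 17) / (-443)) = -2091620055824 / 1294343341165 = -1.62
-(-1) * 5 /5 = 1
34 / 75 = 0.45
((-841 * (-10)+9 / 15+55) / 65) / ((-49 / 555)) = -361416 / 245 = -1475.17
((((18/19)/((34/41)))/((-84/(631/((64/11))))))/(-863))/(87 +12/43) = 12236983/624897278208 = 0.00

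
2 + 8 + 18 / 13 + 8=252 / 13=19.38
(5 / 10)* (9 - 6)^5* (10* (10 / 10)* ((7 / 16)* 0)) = 0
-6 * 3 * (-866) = 15588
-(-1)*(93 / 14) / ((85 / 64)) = 2976 / 595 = 5.00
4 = 4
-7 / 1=-7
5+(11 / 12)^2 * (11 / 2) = 2771 / 288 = 9.62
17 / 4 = 4.25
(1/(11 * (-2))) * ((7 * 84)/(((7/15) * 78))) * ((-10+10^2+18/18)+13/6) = -1505/22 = -68.41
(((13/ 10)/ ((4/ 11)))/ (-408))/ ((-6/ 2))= 143/ 48960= 0.00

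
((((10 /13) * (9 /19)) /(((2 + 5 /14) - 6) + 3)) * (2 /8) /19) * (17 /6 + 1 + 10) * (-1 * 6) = 2905 /4693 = 0.62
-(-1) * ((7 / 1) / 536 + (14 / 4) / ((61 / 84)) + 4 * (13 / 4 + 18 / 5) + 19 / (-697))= 32.21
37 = 37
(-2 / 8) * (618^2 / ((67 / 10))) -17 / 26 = -24826199 / 1742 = -14251.55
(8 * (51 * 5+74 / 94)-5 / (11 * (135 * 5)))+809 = 199285468 / 69795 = 2855.30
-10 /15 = -2 /3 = -0.67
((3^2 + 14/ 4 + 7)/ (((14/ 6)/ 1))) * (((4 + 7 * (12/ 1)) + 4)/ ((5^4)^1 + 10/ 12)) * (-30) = -193752/ 5257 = -36.86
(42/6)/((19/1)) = 7/19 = 0.37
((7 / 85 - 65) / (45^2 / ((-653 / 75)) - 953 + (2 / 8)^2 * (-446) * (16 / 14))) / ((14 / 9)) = 1801627 / 52557455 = 0.03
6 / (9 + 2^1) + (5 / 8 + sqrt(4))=279 / 88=3.17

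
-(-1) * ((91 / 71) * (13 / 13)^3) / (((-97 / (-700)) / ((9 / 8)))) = 143325 / 13774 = 10.41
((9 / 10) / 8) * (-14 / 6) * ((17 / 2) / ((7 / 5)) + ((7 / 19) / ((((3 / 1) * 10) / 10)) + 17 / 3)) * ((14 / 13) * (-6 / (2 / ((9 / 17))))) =357777 / 67184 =5.33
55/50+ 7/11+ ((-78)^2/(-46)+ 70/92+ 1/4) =-28493/220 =-129.51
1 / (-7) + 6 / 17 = 25 / 119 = 0.21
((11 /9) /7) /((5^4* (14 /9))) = 11 /61250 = 0.00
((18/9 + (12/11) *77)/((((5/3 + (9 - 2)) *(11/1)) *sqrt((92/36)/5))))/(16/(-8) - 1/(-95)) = -4085 *sqrt(115)/69069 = -0.63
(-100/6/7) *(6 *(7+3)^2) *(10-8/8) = -90000/7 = -12857.14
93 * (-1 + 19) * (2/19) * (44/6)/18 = 1364/19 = 71.79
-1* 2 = -2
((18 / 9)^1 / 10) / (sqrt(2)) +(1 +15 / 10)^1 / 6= sqrt(2) / 10 +5 / 12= 0.56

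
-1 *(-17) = 17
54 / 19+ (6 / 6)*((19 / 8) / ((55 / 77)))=4687 / 760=6.17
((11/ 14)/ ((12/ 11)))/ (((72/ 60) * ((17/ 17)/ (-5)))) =-3025/ 1008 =-3.00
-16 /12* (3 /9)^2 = -4 /27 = -0.15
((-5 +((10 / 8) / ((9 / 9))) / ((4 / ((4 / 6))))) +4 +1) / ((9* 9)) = 5 / 1944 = 0.00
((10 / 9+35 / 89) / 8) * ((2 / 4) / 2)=1205 / 25632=0.05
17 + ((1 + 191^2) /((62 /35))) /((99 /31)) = 640118 /99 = 6465.84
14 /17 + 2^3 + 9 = 303 /17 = 17.82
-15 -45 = -60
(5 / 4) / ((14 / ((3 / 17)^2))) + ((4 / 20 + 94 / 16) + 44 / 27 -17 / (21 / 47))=-4734893 / 156060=-30.34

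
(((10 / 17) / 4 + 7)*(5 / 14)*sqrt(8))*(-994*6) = -517590*sqrt(2) / 17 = -43057.81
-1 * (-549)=549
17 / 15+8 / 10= 29 / 15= 1.93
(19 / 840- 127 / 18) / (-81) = 17723 / 204120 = 0.09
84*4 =336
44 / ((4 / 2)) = 22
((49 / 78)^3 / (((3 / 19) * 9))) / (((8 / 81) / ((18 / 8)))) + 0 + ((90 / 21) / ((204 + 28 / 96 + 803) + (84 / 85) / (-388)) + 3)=5476410020645119 / 784736958363904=6.98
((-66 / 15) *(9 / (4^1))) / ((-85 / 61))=6039 / 850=7.10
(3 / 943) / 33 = 1 / 10373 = 0.00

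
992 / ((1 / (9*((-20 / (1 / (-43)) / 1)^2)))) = 6603148800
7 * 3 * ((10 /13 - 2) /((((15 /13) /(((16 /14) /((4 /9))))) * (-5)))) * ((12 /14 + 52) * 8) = 170496 /35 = 4871.31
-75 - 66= -141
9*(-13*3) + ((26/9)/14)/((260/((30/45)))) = -351.00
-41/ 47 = -0.87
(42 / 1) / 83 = 42 / 83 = 0.51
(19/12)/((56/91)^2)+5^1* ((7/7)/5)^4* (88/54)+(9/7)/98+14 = 5395724177/296352000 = 18.21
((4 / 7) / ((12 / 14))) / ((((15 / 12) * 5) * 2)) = 4 / 75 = 0.05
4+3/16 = 67/16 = 4.19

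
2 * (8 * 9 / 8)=18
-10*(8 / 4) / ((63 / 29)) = -580 / 63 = -9.21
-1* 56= -56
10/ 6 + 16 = 53/ 3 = 17.67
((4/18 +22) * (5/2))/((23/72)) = 4000/23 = 173.91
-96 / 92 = -24 / 23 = -1.04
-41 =-41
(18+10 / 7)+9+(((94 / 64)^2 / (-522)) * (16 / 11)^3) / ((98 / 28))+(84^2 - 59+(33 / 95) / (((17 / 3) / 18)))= 27594970360964 / 3927255255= 7026.53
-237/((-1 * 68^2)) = 237/4624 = 0.05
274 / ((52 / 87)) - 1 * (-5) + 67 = 13791 / 26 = 530.42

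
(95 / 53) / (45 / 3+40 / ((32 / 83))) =4 / 265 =0.02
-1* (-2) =2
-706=-706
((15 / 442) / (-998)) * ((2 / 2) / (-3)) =5 / 441116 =0.00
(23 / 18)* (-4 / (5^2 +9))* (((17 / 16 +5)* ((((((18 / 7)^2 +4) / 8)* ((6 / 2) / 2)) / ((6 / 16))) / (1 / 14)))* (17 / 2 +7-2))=-435045 / 476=-913.96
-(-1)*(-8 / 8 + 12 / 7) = 5 / 7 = 0.71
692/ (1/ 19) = 13148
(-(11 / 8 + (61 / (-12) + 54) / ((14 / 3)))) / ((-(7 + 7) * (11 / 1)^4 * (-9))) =-83 / 12913362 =-0.00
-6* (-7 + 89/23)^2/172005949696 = -243/710868338978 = -0.00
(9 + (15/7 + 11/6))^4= 88223850625/3111696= 28352.34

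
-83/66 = -1.26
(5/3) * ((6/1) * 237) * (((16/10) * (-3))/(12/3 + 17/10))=-37920/19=-1995.79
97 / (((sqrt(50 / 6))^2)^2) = 873 / 625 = 1.40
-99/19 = -5.21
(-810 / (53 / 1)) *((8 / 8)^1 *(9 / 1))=-137.55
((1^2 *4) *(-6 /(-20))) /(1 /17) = 102 /5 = 20.40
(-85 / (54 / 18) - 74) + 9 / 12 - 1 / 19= -23173 / 228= -101.64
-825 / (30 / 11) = -605 / 2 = -302.50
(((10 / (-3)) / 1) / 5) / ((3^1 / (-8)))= 16 / 9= 1.78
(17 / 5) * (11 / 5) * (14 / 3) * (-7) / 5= -18326 / 375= -48.87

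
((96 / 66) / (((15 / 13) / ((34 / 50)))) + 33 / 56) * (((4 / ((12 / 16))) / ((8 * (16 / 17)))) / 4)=5680397 / 22176000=0.26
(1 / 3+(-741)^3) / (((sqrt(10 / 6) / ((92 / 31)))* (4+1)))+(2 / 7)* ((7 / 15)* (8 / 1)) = 16 / 15 - 112295849704* sqrt(15) / 2325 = -187062345.49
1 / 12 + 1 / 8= 0.21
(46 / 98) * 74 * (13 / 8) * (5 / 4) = 55315 / 784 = 70.55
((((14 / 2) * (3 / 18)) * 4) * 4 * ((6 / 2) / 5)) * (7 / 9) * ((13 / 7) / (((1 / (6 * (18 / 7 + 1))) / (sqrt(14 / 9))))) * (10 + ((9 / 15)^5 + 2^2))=9150544 * sqrt(14) / 5625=6086.79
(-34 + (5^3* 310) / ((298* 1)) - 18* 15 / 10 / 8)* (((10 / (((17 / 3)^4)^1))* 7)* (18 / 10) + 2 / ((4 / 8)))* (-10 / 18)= -212.20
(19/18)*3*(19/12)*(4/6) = 361/108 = 3.34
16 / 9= 1.78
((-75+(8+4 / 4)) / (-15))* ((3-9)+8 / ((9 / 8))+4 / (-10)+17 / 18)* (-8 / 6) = -6556 / 675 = -9.71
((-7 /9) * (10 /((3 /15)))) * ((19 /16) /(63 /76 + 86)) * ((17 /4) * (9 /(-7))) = 153425 /52792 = 2.91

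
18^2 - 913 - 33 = -622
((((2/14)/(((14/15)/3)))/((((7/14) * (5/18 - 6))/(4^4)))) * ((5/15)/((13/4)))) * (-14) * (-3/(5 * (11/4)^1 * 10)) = -663552/515515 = -1.29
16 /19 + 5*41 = 3911 /19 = 205.84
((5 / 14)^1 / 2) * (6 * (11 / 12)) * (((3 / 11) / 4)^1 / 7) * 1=15 / 1568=0.01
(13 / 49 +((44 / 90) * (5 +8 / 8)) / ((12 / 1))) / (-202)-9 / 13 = -2011651 / 2895165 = -0.69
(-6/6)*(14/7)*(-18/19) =36/19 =1.89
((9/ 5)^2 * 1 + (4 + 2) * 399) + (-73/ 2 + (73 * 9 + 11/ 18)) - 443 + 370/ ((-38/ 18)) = 10260376/ 4275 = 2400.09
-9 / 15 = -3 / 5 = -0.60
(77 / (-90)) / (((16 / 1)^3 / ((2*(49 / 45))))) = -3773 / 8294400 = -0.00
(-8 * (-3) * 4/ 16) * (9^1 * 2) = 108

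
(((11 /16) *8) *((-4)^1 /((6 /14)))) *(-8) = 1232 /3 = 410.67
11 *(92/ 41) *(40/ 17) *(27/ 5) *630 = 137712960/ 697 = 197579.57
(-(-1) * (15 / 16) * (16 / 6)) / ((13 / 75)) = 375 / 26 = 14.42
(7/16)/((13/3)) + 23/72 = 787/1872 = 0.42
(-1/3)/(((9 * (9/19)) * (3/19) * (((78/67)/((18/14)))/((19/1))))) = -10.39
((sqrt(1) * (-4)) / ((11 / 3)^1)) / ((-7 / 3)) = 36 / 77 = 0.47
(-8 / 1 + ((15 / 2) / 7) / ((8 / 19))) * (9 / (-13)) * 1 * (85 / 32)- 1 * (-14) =86131 / 3584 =24.03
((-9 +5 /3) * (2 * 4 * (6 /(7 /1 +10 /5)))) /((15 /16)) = -5632 /135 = -41.72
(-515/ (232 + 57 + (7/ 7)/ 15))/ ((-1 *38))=0.05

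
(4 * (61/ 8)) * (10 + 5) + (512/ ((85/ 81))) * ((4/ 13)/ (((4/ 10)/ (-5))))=-627225/ 442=-1419.06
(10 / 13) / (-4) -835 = -21715 / 26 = -835.19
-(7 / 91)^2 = -0.01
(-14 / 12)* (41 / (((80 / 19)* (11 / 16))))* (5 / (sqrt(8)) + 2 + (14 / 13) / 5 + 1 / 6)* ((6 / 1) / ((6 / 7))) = -35460859 / 128700-38171* sqrt(2) / 264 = -480.01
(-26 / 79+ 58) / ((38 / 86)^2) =8424044 / 28519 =295.38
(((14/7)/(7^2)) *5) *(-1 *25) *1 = -250/49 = -5.10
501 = 501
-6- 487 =-493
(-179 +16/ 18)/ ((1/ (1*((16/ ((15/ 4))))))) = -102592/ 135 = -759.94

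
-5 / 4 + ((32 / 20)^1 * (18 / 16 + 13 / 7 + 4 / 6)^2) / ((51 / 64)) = 11462333 / 449820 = 25.48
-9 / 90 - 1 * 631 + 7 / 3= -18863 / 30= -628.77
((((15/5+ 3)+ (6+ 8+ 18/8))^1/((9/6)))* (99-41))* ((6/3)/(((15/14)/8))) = 578144/45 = 12847.64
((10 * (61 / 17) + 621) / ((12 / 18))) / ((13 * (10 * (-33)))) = -859 / 3740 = -0.23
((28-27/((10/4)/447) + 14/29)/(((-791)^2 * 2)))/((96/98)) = -21746/5554515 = -0.00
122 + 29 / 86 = 10521 / 86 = 122.34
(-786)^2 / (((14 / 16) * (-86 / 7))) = -2471184 / 43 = -57469.40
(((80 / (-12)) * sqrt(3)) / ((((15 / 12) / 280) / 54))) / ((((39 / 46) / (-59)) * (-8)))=-9119040 * sqrt(3) / 13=-1214972.35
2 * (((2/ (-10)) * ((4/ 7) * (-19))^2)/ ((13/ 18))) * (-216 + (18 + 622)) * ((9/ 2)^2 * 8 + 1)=-14370872832/ 3185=-4512047.98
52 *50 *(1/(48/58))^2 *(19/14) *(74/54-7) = -98670325/3402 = -29003.62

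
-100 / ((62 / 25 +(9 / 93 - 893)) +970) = -19375 / 15418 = -1.26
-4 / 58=-0.07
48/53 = 0.91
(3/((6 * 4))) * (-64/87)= -8/87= -0.09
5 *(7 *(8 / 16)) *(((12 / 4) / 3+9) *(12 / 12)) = 175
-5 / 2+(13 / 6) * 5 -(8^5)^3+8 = -105553116266447 / 3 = -35184372088815.67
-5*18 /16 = -45 /8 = -5.62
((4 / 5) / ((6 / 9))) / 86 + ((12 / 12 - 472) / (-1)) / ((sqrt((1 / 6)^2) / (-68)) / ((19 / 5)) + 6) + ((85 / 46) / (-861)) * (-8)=15551641958903 / 198010296015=78.54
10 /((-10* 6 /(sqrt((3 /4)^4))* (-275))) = 3 /8800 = 0.00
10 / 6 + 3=14 / 3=4.67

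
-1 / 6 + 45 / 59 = 0.60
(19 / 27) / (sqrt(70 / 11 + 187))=19 * sqrt(23397) / 57429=0.05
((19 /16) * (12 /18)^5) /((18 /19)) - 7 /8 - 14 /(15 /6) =-551993 /87480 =-6.31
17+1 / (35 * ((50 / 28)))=2127 / 125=17.02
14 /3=4.67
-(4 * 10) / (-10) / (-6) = -2 / 3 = -0.67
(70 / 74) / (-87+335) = 35 / 9176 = 0.00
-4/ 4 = -1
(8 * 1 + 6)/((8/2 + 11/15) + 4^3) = 0.20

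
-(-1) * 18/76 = 9/38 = 0.24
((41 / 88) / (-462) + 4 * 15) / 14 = 2439319 / 569184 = 4.29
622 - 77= 545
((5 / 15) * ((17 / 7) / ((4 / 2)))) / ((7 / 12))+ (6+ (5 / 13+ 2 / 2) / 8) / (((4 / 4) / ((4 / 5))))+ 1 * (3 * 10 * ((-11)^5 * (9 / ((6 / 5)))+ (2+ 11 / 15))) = -115412893766 / 3185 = -36236387.37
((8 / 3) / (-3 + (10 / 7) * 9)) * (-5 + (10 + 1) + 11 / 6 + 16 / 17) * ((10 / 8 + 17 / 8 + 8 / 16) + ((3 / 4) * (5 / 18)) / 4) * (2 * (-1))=-2361905 / 126684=-18.64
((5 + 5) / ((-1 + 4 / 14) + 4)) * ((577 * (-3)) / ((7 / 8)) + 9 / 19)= -2630490 / 437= -6019.43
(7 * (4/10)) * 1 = 14/5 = 2.80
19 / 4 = 4.75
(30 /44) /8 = 15 /176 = 0.09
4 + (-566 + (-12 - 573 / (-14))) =-7463 / 14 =-533.07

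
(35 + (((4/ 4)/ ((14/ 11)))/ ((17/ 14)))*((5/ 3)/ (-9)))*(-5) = -80050/ 459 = -174.40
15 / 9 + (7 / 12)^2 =289 / 144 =2.01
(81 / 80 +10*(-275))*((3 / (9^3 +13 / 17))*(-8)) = 11215869 / 124060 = 90.41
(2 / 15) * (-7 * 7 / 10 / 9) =-49 / 675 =-0.07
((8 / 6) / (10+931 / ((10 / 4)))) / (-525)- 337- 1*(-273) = -9636481 / 150570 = -64.00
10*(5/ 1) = 50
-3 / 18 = -1 / 6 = -0.17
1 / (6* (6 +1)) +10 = 421 / 42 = 10.02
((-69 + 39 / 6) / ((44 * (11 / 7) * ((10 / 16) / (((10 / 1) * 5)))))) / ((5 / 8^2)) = -925.62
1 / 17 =0.06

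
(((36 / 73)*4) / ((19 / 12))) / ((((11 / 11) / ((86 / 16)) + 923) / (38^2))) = 5647104 / 2897881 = 1.95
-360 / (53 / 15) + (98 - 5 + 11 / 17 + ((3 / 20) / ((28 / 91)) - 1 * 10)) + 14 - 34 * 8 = -19876221 / 72080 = -275.75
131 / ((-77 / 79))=-134.40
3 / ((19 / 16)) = 48 / 19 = 2.53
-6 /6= -1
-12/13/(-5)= 12/65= 0.18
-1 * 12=-12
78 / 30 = 13 / 5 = 2.60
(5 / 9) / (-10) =-1 / 18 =-0.06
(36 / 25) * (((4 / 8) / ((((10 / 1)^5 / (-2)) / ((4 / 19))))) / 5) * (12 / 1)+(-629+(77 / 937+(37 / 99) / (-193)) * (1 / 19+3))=-83546300673416611 / 132875750390625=-628.76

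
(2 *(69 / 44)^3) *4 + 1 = 339157 / 10648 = 31.85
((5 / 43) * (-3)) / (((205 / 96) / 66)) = -19008 / 1763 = -10.78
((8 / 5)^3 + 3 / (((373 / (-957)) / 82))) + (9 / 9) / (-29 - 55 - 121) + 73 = -1059168434 / 1911625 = -554.07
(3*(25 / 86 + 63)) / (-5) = -16329 / 430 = -37.97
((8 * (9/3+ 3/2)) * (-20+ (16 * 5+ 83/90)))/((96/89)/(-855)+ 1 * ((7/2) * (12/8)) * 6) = 111261036/1597931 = 69.63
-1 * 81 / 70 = -81 / 70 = -1.16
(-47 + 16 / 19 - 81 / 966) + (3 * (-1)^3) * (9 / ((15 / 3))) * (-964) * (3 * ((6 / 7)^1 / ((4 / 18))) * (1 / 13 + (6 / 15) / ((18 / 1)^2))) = 9269051453 / 1988350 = 4661.68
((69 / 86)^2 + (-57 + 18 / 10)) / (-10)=2017491 / 369800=5.46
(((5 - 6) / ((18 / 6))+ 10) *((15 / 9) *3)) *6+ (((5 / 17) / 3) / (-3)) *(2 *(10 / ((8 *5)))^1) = 88735 / 306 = 289.98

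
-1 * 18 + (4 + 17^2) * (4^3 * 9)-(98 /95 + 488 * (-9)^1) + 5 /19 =173141.23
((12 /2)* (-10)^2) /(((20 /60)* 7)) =1800 /7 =257.14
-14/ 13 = -1.08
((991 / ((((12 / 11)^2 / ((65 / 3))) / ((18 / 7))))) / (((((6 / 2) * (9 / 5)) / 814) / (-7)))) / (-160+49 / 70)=79306137625 / 258066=307309.52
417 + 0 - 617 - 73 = -273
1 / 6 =0.17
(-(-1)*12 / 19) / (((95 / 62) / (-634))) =-471696 / 1805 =-261.33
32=32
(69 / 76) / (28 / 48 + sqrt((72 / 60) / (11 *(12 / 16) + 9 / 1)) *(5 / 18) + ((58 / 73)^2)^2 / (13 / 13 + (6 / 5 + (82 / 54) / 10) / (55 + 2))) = 174102683043739223839197969 / 185451452928372266205669499 - 864775630820668679303148 *sqrt(230) / 185451452928372266205669499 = 0.87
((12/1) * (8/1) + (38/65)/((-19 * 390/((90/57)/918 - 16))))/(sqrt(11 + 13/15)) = 3537284107 * sqrt(2670)/6558628050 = 27.87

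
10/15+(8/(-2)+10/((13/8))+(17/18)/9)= 6161/2106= 2.93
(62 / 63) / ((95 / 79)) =4898 / 5985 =0.82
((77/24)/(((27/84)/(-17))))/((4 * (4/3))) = -9163/288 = -31.82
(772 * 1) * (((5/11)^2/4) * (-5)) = -24125/121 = -199.38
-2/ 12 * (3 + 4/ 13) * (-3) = 43/ 26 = 1.65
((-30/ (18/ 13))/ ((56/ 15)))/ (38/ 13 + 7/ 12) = -12675/ 7658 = -1.66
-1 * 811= -811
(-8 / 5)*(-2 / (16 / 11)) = 11 / 5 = 2.20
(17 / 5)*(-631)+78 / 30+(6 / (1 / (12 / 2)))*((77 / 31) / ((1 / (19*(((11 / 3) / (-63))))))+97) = 581398 / 465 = 1250.32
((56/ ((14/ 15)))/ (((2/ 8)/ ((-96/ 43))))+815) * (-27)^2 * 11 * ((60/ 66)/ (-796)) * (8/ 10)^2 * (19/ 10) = -133025004/ 42785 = -3109.15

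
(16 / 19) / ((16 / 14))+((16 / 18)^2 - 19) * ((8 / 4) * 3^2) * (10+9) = -1064824 / 171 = -6227.04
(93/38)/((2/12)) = 279/19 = 14.68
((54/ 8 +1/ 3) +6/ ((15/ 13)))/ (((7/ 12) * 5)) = 737/ 175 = 4.21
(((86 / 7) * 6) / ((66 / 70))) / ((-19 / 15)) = -12900 / 209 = -61.72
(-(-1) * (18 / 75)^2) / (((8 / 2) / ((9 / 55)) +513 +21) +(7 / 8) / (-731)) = 1894752 / 18369990625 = 0.00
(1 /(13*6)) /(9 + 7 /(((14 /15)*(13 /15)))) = 1 /1377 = 0.00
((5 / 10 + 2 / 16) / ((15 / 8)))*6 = 2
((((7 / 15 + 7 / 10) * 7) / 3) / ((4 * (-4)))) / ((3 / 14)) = -343 / 432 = -0.79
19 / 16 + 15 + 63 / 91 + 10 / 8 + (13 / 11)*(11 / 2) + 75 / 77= 410071 / 16016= 25.60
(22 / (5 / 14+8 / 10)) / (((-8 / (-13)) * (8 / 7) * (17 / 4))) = 35035 / 5508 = 6.36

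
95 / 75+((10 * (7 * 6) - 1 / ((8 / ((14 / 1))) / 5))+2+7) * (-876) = -5522066 / 15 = -368137.73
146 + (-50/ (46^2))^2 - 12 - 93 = 45894549/ 1119364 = 41.00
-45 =-45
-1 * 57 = -57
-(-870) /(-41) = -870 /41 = -21.22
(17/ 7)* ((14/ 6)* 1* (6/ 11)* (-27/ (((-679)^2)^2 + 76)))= -918/ 2338146841327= -0.00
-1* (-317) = 317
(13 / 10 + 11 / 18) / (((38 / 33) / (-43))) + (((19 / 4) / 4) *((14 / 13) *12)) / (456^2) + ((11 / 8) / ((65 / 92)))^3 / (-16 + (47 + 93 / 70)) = -64511029457599 / 906858326400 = -71.14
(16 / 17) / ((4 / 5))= 20 / 17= 1.18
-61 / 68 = -0.90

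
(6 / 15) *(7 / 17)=14 / 85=0.16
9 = 9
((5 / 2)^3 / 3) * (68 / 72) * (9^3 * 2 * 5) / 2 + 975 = 302475 / 16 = 18904.69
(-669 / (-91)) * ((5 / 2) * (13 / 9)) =1115 / 42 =26.55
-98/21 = -4.67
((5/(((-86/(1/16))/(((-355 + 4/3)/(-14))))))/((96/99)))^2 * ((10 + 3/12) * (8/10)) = 27923509405/380008136704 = 0.07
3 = 3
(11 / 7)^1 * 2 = 22 / 7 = 3.14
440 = 440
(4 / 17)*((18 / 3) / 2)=12 / 17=0.71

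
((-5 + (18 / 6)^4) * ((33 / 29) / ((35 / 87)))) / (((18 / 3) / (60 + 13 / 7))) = 542982 / 245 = 2216.25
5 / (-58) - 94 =-5457 / 58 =-94.09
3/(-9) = -1/3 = -0.33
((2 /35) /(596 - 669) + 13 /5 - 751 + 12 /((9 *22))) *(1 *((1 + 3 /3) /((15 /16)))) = -2019081664 /1264725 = -1596.46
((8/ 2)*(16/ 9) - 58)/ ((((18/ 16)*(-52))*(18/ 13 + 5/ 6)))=1832/ 4671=0.39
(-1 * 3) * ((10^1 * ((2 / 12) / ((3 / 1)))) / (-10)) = 1 / 6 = 0.17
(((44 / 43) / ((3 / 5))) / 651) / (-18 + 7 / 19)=-836 / 5626593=-0.00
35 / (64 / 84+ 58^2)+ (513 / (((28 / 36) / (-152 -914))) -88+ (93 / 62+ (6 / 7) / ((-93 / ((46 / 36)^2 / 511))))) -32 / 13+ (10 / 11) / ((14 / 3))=-12763776124594252073 / 18151199037972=-703191.90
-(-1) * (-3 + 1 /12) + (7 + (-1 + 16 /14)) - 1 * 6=-1.77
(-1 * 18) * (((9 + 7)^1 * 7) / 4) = -504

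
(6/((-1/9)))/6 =-9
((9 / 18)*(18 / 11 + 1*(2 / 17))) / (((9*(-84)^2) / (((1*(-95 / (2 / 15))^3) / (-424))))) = 4394046875 / 372970752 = 11.78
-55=-55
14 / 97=0.14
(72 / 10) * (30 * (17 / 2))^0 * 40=288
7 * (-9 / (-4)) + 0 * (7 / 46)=63 / 4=15.75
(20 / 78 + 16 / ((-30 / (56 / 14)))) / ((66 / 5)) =-0.14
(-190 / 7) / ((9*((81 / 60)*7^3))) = -0.01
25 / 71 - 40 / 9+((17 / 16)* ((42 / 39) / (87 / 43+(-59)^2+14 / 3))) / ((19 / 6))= -4.09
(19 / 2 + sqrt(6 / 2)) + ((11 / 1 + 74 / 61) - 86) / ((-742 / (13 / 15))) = sqrt(3) + 464882 / 48495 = 11.32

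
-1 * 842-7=-849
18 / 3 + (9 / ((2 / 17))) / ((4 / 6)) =483 / 4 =120.75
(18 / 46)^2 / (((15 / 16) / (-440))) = -38016 / 529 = -71.86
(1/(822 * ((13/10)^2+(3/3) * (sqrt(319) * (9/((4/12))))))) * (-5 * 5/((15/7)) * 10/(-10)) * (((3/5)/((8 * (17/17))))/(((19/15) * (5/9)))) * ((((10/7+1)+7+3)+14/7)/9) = -426725/24212912742868+1704375 * sqrt(319)/6053228185717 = 0.00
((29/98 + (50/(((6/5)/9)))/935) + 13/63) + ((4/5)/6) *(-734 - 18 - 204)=-104372981/824670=-126.56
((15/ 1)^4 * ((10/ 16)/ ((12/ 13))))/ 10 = 3427.73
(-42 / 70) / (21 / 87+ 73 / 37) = -1073 / 3960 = -0.27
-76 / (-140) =19 / 35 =0.54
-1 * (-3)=3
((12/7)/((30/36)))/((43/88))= 6336/1505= 4.21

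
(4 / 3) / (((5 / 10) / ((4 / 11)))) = 32 / 33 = 0.97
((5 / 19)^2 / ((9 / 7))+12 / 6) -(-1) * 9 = 35914 / 3249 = 11.05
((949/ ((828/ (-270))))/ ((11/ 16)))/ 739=-113880/ 186967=-0.61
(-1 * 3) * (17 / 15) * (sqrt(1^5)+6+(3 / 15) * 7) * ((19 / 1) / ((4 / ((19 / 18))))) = -42959 / 300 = -143.20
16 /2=8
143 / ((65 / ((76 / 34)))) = 4.92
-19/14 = -1.36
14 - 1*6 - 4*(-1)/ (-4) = 7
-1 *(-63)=63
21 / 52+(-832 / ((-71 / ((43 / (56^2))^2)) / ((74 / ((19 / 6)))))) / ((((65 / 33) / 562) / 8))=99305514489 / 842126740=117.92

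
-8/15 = -0.53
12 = 12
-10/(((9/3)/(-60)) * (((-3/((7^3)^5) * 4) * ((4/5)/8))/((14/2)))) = -16616465284800500/3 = -5538821761600166.67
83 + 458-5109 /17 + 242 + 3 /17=482.65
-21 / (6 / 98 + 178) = -1029 / 8725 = -0.12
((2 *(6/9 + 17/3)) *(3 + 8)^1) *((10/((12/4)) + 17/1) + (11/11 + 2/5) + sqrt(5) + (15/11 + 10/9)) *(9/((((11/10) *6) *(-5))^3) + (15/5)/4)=227525 *sqrt(5)/2178 + 545286415/215622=2762.49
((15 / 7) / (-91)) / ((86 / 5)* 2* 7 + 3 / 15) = -0.00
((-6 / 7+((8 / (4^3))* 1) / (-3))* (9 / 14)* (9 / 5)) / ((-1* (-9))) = -453 / 3920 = -0.12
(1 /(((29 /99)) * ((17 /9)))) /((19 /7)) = 6237 /9367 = 0.67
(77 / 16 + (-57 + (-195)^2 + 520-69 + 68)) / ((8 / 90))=27714105 / 64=433032.89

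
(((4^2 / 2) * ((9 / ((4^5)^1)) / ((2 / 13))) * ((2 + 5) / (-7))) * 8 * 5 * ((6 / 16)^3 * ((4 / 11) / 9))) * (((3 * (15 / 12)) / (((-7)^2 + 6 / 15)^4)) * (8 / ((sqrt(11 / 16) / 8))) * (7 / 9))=-984375 * sqrt(11) / 2217225195328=-0.00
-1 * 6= -6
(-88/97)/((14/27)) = -1188/679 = -1.75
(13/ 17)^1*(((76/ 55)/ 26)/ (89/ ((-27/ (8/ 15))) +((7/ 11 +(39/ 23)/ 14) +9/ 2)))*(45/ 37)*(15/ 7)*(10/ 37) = 477859500/ 58415299819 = 0.01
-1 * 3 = -3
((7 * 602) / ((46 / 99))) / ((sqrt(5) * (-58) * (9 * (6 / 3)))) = -23177 * sqrt(5) / 13340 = -3.88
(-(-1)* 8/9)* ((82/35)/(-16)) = -41/315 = -0.13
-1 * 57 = -57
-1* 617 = -617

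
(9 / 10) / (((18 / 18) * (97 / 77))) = 693 / 970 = 0.71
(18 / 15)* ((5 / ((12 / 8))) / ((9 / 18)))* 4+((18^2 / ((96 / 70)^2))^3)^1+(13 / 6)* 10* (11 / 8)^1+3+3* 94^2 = 4041184615571 / 786432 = 5138631.97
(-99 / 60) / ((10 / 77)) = -2541 / 200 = -12.70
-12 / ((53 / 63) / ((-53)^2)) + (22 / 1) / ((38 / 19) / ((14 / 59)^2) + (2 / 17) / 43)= -101963750840 / 2544807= -40067.38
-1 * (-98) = 98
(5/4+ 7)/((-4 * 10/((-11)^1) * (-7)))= -363/1120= -0.32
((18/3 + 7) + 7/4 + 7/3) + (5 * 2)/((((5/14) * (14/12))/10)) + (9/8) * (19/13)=258.73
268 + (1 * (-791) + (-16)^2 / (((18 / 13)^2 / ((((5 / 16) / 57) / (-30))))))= -7244411 / 13851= -523.02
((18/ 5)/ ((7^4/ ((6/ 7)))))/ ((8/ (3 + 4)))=27/ 24010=0.00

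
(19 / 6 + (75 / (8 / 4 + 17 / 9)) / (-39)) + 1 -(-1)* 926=507601 / 546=929.67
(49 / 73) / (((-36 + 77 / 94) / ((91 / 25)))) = -419146 / 6035275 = -0.07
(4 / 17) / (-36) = -1 / 153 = -0.01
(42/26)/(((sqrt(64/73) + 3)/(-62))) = -285138/7709 + 10416 * sqrt(73)/7709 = -25.44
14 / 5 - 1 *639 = -3181 / 5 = -636.20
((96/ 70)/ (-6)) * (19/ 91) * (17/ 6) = -0.14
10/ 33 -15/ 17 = -325/ 561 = -0.58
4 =4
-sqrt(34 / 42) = -sqrt(357) / 21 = -0.90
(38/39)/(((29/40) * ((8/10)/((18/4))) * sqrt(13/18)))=8550 * sqrt(26)/4901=8.90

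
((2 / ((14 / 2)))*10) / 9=20 / 63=0.32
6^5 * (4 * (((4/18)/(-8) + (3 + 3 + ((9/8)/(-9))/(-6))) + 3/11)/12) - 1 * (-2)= 178672/11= 16242.91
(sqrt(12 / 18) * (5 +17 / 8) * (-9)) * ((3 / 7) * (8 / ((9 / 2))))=-114 * sqrt(6) / 7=-39.89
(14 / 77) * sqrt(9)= 6 / 11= 0.55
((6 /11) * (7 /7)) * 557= 3342 /11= 303.82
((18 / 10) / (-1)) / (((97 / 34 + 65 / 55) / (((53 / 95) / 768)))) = -9911 / 30582400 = -0.00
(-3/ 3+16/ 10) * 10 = 6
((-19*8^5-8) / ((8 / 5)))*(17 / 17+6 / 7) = -722660.71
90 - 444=-354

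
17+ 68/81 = 1445/81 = 17.84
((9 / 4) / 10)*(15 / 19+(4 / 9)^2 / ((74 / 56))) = 53467 / 253080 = 0.21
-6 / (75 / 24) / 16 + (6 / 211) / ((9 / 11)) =-1349 / 15825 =-0.09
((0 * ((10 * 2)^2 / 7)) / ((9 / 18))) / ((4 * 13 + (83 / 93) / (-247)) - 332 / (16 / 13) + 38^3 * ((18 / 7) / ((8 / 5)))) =0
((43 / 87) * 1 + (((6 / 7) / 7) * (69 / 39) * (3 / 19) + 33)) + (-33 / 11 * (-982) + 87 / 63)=3138781355 / 1052961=2980.91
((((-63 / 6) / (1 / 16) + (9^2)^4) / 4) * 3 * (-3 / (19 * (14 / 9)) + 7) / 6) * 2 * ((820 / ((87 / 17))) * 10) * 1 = 118953258262.54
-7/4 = -1.75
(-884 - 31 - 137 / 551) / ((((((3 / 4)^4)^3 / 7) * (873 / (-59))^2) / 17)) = -3504786530734440448 / 223169655436839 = -15704.58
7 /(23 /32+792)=224 /25367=0.01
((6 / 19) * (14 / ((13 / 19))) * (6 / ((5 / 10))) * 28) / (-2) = -14112 / 13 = -1085.54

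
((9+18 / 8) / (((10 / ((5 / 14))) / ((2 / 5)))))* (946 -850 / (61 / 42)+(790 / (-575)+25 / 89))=288705861 / 4994680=57.80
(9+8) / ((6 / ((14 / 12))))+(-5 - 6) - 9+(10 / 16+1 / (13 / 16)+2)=-12017 / 936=-12.84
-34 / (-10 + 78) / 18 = -1 / 36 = -0.03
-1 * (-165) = 165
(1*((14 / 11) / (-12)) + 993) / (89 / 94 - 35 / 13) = -40039441 / 70389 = -568.83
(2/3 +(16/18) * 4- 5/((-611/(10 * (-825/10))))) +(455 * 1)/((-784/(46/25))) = -5538161/1539720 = -3.60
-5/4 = -1.25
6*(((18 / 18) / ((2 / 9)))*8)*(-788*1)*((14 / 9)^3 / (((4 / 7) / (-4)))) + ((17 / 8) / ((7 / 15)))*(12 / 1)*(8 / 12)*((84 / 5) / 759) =4484713.10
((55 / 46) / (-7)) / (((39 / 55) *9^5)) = -3025 / 741537342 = -0.00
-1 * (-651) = 651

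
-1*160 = -160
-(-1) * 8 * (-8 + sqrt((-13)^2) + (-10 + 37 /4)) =34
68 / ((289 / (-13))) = -52 / 17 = -3.06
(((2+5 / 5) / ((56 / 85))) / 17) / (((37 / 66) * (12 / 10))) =825 / 2072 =0.40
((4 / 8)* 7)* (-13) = -91 / 2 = -45.50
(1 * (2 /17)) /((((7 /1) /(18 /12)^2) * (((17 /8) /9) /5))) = 1620 /2023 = 0.80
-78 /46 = -39 /23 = -1.70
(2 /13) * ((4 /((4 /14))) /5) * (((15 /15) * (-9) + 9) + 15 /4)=21 /13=1.62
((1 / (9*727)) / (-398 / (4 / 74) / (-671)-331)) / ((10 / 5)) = -671 / 2810061468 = -0.00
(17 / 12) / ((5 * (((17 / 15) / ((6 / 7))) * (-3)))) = -0.07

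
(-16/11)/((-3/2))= 32/33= 0.97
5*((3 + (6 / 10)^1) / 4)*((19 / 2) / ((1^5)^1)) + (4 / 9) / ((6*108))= 124661 / 2916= 42.75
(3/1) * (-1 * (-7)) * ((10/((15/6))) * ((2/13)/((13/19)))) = 3192/169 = 18.89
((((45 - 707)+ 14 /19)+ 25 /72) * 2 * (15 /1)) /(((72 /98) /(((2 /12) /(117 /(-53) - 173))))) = 25.67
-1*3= -3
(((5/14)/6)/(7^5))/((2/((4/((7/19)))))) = 95/4941258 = 0.00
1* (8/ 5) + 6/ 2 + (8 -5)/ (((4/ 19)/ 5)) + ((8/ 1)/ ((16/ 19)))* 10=3417/ 20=170.85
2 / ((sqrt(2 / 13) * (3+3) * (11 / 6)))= sqrt(26) / 11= 0.46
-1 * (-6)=6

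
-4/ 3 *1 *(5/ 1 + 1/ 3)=-64/ 9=-7.11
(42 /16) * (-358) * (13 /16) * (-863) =42172221 /64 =658940.95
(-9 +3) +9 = 3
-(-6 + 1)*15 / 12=25 / 4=6.25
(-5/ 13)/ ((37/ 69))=-345/ 481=-0.72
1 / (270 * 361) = 1 / 97470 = 0.00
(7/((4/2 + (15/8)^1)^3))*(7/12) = 6272/89373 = 0.07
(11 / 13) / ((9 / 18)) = 1.69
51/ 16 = 3.19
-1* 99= -99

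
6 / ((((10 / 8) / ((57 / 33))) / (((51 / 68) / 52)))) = 171 / 1430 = 0.12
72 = 72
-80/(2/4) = -160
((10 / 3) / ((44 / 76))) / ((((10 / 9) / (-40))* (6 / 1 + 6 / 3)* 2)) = -12.95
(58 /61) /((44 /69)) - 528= -706575 /1342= -526.51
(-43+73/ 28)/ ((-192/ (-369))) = -139113/ 1792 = -77.63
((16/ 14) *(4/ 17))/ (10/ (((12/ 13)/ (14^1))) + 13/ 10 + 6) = 960/ 567511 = 0.00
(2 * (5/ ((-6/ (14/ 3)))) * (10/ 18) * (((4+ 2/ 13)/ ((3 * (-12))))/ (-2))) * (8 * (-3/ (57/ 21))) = 4900/ 2223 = 2.20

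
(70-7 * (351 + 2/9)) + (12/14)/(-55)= -8276399/3465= -2388.57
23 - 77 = -54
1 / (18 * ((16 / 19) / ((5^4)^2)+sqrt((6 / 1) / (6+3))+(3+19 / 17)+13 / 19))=0.01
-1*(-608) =608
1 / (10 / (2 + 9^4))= 6563 / 10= 656.30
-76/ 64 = -19/ 16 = -1.19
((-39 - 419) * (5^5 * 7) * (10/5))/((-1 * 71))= 282218.31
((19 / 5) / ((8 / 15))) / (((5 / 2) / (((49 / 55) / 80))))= 2793 / 88000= 0.03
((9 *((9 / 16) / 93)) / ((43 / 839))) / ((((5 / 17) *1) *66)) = 128367 / 2346080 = 0.05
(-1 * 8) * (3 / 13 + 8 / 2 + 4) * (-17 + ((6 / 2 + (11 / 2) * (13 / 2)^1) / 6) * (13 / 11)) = 264611 / 429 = 616.81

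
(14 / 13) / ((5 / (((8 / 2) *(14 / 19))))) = 784 / 1235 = 0.63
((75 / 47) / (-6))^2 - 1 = -0.93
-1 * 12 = -12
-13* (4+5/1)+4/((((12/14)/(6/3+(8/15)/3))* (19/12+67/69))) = -113.02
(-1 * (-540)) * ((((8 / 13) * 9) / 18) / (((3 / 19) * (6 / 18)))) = 41040 / 13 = 3156.92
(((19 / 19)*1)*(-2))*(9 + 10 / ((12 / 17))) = -139 / 3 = -46.33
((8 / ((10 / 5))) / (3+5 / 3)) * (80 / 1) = 480 / 7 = 68.57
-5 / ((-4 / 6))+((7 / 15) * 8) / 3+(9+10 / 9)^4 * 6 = 1371690461 / 21870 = 62720.19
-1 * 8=-8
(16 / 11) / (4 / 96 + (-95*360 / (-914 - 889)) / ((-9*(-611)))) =47003008 / 1457907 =32.24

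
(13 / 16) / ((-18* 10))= -13 / 2880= -0.00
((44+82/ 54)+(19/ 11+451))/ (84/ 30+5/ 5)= 739895/ 5643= 131.12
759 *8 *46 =279312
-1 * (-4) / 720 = 1 / 180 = 0.01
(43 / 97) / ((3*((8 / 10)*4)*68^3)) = 215 / 1463995392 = 0.00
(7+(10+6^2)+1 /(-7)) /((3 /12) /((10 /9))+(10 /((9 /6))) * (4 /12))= 133200 /6167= 21.60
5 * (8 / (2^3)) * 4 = 20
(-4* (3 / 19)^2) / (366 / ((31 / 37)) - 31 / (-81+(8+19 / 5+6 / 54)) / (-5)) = -1156548 / 5065242623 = -0.00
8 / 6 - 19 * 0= 4 / 3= 1.33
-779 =-779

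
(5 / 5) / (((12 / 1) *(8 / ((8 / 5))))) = 1 / 60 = 0.02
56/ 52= 14/ 13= 1.08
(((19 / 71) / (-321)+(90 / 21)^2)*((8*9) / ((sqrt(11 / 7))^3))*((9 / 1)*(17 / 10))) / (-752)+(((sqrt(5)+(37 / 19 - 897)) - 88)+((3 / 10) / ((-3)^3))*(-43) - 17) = -1709273 / 1710 - 9414534771*sqrt(77) / 6048579460+sqrt(5) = -1011.00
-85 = -85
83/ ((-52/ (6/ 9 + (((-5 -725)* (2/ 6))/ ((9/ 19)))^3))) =110733104979937/ 511758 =216377868.02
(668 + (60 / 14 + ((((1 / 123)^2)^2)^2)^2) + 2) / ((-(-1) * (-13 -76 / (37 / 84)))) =-479319950429948007250317027056256917299 / 131892580267471091894262395414500836855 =-3.63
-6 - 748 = -754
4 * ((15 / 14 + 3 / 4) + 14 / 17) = 1259 / 119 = 10.58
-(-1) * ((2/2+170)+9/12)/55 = 3.12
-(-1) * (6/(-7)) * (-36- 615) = 558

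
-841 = -841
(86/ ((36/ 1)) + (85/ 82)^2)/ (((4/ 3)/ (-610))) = -63925255/ 40344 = -1584.50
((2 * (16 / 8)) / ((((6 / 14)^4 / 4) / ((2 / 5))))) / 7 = 10976 / 405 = 27.10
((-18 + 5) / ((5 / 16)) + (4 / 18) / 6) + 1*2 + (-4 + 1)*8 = -8581 / 135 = -63.56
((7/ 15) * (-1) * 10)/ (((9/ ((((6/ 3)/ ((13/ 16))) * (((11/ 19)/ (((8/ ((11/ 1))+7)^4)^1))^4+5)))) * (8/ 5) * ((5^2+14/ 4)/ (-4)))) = 722510193766300129291909513444586374016/ 1290648343453782560425000069244384765625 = 0.56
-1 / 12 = -0.08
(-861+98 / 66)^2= 804516496 / 1089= 738766.30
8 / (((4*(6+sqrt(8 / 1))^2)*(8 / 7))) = 11 / 112- 3*sqrt(2) / 56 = 0.02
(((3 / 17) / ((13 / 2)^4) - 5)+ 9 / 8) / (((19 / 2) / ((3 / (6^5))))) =-15051263 / 95646904704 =-0.00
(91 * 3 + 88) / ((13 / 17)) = 6137 / 13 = 472.08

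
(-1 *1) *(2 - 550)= 548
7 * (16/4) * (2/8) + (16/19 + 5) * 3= 466/19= 24.53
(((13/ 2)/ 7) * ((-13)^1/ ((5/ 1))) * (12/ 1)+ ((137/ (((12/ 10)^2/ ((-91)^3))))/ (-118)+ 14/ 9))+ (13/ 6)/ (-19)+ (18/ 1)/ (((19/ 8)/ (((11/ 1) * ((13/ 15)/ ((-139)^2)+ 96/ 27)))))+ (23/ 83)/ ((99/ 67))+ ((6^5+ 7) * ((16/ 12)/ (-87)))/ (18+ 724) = 46555696261758983535311/ 76591468944448920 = 607844.41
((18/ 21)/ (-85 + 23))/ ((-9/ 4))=4/ 651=0.01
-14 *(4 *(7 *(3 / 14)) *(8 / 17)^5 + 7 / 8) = -80583041 / 5679428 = -14.19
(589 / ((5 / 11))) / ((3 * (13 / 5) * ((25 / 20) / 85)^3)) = 2037204928 / 39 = 52236023.79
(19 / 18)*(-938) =-8911 / 9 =-990.11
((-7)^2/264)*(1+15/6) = 343/528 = 0.65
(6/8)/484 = 3/1936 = 0.00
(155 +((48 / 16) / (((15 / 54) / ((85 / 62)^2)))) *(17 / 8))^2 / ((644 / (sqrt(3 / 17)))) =9281375506225 *sqrt(51) / 2588341224448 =25.61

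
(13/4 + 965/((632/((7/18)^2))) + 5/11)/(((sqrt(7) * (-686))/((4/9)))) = -8864431 * sqrt(7)/24336574416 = -0.00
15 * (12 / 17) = 180 / 17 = 10.59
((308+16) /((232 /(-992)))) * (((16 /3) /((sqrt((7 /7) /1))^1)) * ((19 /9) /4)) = -113088 /29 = -3899.59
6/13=0.46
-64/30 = -2.13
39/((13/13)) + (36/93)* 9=1317/31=42.48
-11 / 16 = -0.69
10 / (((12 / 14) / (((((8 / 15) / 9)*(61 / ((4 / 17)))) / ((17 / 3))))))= 854 / 27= 31.63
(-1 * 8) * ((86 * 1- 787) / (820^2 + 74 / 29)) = 81316 / 9749837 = 0.01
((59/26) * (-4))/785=-118/10205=-0.01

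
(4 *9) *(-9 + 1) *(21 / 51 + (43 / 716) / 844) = -76155462 / 642073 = -118.61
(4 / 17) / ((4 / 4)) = 4 / 17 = 0.24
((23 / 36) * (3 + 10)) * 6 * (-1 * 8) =-1196 / 3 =-398.67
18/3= 6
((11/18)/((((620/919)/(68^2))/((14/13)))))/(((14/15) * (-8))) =-2921501/4836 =-604.12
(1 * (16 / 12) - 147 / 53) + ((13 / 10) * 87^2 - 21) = 15609443 / 1590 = 9817.26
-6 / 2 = -3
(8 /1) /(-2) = -4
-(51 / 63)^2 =-289 / 441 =-0.66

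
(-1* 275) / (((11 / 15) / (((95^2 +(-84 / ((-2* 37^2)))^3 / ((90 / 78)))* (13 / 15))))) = -2933125.01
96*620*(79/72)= 195920/3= 65306.67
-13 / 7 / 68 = -13 / 476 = -0.03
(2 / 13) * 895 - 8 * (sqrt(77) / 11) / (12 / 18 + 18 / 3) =1790 / 13 - 6 * sqrt(77) / 55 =136.74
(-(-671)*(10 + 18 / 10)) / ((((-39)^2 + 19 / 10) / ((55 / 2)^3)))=6586619875 / 60916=108126.27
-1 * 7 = -7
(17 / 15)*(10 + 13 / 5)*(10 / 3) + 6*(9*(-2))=-302 / 5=-60.40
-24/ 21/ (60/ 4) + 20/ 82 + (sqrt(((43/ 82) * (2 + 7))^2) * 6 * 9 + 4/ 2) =257.02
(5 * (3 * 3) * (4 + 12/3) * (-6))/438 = -360/73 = -4.93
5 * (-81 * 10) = -4050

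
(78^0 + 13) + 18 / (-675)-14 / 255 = 17746 / 1275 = 13.92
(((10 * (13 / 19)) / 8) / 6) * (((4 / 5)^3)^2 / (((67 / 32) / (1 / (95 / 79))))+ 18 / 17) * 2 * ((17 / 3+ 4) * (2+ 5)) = 22.43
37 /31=1.19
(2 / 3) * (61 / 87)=122 / 261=0.47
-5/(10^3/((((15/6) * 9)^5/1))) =-7381125/256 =-28832.52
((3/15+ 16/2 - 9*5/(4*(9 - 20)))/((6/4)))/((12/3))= 2029/1320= 1.54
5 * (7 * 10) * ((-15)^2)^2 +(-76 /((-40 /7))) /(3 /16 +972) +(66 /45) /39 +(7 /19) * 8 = 1021154326722604 /57631275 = 17718753.00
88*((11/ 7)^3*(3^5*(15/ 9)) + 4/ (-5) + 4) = 237667144/ 1715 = 138581.43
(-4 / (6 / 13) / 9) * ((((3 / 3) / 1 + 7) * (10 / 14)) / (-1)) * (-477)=-55120 / 21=-2624.76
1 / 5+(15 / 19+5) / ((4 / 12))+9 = 2524 / 95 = 26.57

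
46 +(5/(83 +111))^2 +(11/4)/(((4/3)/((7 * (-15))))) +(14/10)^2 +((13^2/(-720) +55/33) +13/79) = -223446423727/1337959800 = -167.01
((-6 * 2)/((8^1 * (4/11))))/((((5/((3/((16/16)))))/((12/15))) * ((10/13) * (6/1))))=-429/1000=-0.43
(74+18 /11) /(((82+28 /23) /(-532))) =-5090176 /10527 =-483.54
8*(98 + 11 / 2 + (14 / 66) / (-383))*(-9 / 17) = -31395108 / 71621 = -438.35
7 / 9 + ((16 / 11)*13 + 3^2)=2840 / 99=28.69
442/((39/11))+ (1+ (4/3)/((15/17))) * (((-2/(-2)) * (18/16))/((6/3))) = 30259/240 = 126.08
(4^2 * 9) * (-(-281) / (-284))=-10116 / 71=-142.48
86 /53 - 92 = -4790 /53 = -90.38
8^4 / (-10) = -2048 / 5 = -409.60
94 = 94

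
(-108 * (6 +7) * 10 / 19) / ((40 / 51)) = -17901 / 19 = -942.16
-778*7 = -5446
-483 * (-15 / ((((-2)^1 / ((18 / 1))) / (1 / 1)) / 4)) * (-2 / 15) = 34776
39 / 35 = 1.11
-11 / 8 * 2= -11 / 4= -2.75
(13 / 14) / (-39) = -1 / 42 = -0.02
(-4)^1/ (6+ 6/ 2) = -0.44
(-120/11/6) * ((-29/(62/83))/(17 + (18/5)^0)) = 12035/3069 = 3.92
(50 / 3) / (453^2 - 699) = 5 / 61353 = 0.00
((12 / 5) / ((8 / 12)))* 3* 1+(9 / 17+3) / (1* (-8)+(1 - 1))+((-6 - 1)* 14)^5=-1536665352799 / 170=-9039207957.64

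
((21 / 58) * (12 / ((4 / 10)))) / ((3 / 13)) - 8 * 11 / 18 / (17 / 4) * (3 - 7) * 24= 232943 / 1479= 157.50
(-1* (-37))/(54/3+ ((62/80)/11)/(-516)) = 8400480/4086689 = 2.06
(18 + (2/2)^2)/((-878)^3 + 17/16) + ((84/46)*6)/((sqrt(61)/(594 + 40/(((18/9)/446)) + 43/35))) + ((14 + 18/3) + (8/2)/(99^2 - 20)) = 111499280004344/5574850014585 + 11989188*sqrt(61)/7015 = 13368.33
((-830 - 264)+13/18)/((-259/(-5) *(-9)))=98395/41958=2.35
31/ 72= 0.43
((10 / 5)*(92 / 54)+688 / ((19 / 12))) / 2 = 112330 / 513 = 218.97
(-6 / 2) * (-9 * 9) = 243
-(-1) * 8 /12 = 2 /3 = 0.67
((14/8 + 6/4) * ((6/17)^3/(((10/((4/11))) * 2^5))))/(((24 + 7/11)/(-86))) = -15093/26628460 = -0.00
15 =15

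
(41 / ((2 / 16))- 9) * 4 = 1276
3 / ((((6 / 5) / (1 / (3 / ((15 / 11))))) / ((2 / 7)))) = 25 / 77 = 0.32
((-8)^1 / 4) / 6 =-1 / 3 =-0.33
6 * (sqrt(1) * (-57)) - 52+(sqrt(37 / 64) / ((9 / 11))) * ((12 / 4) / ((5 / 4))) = -394+11 * sqrt(37) / 30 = -391.77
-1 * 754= -754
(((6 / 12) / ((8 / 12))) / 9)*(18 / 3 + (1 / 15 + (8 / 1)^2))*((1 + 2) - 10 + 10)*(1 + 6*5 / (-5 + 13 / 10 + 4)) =106151 / 60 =1769.18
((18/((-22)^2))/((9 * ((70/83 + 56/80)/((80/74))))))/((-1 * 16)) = -2075/11470074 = -0.00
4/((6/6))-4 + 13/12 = 13/12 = 1.08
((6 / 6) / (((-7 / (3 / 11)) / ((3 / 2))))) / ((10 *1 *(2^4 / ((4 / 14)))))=-9 / 86240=-0.00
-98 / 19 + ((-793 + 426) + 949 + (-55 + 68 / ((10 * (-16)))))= 396277 / 760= 521.42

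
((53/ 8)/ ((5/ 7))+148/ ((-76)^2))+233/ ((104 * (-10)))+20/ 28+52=162391351/ 2628080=61.79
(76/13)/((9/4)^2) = 1216/1053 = 1.15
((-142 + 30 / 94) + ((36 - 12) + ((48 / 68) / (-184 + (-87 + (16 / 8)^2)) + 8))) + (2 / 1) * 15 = -5666373 / 71111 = -79.68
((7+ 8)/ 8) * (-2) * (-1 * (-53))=-198.75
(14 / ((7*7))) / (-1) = -2 / 7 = -0.29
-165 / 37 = -4.46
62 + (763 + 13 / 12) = 9913 / 12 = 826.08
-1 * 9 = -9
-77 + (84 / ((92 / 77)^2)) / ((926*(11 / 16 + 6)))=-76.99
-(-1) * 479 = 479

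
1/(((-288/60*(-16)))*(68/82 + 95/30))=205/62912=0.00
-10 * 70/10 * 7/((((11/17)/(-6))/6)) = 299880/11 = 27261.82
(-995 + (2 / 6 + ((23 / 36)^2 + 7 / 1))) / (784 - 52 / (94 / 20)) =-60135889 / 47081088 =-1.28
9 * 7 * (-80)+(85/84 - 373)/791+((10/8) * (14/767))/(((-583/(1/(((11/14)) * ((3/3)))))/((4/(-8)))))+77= -1622175345966059/326822820324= -4963.47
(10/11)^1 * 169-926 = -8496/11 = -772.36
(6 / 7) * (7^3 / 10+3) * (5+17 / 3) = 11936 / 35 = 341.03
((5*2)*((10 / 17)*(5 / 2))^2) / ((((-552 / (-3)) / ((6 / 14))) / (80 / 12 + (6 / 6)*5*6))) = 171875 / 93058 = 1.85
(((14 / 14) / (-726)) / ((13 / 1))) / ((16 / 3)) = -1 / 50336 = -0.00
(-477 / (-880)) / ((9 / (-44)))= -53 / 20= -2.65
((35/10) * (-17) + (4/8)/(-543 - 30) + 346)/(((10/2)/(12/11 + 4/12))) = 701428/8595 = 81.61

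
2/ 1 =2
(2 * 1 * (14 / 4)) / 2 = 7 / 2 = 3.50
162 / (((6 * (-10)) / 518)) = -6993 / 5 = -1398.60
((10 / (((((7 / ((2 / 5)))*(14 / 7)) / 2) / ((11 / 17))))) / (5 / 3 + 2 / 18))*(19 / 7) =1881 / 3332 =0.56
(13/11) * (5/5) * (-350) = -4550/11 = -413.64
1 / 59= 0.02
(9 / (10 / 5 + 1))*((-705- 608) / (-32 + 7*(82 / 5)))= -6565 / 138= -47.57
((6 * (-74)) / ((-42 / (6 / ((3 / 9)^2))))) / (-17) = -3996 / 119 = -33.58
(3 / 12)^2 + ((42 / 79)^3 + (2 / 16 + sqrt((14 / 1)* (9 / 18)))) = 2664525 / 7888624 + sqrt(7) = 2.98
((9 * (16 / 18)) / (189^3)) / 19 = 8 / 128274111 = 0.00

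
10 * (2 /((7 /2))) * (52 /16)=18.57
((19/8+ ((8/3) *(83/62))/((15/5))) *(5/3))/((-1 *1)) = -39785/6696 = -5.94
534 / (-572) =-267 / 286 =-0.93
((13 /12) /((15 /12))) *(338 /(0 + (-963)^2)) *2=8788 /13910535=0.00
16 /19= 0.84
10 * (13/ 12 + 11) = 725/ 6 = 120.83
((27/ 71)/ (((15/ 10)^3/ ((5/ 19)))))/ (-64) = -5/ 10792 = -0.00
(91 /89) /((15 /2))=182 /1335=0.14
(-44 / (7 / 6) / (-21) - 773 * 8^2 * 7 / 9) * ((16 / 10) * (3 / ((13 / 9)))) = -407234496 / 3185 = -127860.12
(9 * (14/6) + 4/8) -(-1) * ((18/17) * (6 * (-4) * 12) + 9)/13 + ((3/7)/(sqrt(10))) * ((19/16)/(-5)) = -43/34 -57 * sqrt(10)/5600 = -1.30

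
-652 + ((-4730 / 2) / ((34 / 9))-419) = -57699 / 34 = -1697.03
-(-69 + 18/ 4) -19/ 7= 865/ 14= 61.79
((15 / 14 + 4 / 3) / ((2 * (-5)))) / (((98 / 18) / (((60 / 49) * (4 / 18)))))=-0.01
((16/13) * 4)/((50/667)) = 21344/325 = 65.67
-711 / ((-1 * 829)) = 711 / 829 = 0.86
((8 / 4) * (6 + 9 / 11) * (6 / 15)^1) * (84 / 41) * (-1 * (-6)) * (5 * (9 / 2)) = 680400 / 451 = 1508.65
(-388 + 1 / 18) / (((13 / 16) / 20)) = -1117280 / 117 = -9549.40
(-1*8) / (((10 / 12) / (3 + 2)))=-48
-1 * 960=-960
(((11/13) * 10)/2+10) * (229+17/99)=4197280/1287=3261.29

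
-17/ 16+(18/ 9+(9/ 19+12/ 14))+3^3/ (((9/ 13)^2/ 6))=724091/ 2128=340.27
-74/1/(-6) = 37/3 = 12.33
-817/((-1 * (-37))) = -817/37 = -22.08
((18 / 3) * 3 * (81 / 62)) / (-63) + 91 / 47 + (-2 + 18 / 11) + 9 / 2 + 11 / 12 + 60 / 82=7.35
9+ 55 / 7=118 / 7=16.86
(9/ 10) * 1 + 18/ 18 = 1.90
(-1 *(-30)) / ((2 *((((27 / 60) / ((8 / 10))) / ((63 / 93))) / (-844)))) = -472640 / 31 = -15246.45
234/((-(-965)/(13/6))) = 507/965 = 0.53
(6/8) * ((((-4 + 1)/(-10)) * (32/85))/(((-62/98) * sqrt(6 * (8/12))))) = -0.07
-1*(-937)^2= -877969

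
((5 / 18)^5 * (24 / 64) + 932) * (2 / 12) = 155.33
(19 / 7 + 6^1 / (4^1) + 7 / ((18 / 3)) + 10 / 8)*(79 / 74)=7.08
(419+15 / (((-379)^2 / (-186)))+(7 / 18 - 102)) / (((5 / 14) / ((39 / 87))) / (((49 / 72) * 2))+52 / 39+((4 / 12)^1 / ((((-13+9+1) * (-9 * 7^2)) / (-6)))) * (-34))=10976775765501 / 68138119324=161.10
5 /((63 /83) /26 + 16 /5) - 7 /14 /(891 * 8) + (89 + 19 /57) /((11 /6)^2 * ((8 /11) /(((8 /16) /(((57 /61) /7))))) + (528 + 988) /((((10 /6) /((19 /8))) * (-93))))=-10726269200273683 /4453270456420368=-2.41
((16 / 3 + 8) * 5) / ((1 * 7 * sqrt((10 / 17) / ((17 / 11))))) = 340 * sqrt(110) / 231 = 15.44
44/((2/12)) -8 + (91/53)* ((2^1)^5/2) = 15024/53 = 283.47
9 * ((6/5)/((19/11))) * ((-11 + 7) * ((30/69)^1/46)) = -2376/10051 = -0.24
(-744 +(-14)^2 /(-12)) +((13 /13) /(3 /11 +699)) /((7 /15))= -40939223 /53844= -760.33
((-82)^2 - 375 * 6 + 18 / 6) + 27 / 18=8957 / 2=4478.50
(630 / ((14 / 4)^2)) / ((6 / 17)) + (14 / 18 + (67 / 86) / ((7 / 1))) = 113471 / 774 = 146.60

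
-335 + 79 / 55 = -18346 / 55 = -333.56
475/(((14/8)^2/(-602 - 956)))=-11840800/49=-241648.98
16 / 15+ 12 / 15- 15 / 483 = 4433 / 2415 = 1.84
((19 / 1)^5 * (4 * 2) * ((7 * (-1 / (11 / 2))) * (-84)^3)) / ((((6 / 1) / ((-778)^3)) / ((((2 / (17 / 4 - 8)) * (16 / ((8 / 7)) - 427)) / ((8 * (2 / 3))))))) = -2663983203080622078007296 / 55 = -48436058237829492327405.38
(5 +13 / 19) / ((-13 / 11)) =-1188 / 247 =-4.81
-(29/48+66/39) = -1433/624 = -2.30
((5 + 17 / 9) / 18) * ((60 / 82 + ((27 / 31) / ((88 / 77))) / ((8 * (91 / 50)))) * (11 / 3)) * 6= 1520035 / 230256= 6.60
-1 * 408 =-408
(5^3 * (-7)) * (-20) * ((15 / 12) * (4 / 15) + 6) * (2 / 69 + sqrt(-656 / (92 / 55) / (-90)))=665000 / 207 + 332500 * sqrt(20746) / 207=234572.68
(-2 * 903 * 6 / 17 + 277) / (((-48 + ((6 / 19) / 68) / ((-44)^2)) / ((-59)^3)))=-1542104.41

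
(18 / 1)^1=18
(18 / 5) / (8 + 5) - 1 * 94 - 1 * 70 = -10642 / 65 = -163.72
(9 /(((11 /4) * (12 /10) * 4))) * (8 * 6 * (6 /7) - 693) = -68445 /154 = -444.45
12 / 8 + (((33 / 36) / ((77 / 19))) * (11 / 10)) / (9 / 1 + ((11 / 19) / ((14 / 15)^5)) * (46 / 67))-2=-46540488457 / 98191399770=-0.47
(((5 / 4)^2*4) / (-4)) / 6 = -25 / 96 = -0.26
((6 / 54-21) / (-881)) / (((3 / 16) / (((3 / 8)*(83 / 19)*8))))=249664 / 150651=1.66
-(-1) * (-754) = -754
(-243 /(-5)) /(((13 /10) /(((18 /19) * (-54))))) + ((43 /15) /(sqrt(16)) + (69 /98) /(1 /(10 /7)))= -9713071457 /5083260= -1910.80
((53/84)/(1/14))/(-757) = -53/4542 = -0.01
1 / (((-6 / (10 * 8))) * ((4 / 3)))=-10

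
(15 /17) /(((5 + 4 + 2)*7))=15 /1309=0.01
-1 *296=-296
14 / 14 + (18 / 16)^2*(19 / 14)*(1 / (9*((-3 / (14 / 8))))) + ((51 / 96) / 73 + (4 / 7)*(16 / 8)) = 533417 / 261632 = 2.04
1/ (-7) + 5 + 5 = 69/ 7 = 9.86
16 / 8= 2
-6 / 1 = -6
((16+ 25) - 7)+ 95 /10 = 87 /2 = 43.50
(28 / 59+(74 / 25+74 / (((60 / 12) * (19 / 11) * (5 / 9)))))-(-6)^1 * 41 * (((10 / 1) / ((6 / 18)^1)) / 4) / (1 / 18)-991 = 903465963 / 28025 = 32237.86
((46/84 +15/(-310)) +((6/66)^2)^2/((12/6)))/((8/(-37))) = -352140137/152500656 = -2.31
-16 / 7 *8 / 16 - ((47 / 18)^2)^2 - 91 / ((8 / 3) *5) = -200064017 / 3674160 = -54.45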